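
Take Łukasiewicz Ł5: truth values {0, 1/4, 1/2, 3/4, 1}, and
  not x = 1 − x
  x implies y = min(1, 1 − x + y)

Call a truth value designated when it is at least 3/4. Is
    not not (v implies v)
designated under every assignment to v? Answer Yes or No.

v = 0 ↦ 1
v = 1/4 ↦ 1
v = 1/2 ↦ 1
v = 3/4 ↦ 1
v = 1 ↦ 1
Every assignment gives a value ≥ 3/4.

Yes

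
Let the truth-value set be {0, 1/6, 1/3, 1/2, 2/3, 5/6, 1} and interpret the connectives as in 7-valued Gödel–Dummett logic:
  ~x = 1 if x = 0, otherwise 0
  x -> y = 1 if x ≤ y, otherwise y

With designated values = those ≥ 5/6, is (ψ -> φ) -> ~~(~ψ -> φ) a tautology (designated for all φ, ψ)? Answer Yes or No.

No

Counterexample: take φ = 0, ψ = 0.
ψ -> φ = 0 -> 0 = 1
~ψ = ~0 = 1
~ψ -> φ = 1 -> 0 = 0
~(~ψ -> φ) = ~0 = 1
~~(~ψ -> φ) = ~1 = 0
(ψ -> φ) -> ~~(~ψ -> φ) = 1 -> 0 = 0
This gives 0, which is below 5/6.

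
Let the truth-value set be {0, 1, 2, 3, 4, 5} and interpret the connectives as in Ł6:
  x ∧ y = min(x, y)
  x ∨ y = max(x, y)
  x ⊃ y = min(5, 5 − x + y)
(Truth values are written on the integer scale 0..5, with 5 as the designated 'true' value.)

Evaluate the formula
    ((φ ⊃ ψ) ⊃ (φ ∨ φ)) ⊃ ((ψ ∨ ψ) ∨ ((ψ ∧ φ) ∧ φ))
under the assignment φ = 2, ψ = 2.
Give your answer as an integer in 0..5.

5

φ ⊃ ψ = 2 ⊃ 2 = 5
φ ∨ φ = 2 ∨ 2 = 2
(φ ⊃ ψ) ⊃ (φ ∨ φ) = 5 ⊃ 2 = 2
ψ ∨ ψ = 2 ∨ 2 = 2
ψ ∧ φ = 2 ∧ 2 = 2
(ψ ∧ φ) ∧ φ = 2 ∧ 2 = 2
(ψ ∨ ψ) ∨ ((ψ ∧ φ) ∧ φ) = 2 ∨ 2 = 2
((φ ⊃ ψ) ⊃ (φ ∨ φ)) ⊃ ((ψ ∨ ψ) ∨ ((ψ ∧ φ) ∧ φ)) = 2 ⊃ 2 = 5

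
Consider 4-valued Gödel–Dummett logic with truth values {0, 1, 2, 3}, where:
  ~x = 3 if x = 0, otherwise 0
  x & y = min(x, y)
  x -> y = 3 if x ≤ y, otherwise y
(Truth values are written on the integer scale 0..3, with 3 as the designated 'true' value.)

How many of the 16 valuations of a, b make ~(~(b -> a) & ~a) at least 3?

13

a = 0, b = 0 ↦ 3  ≥
a = 0, b = 1 ↦ 0  <
a = 0, b = 2 ↦ 0  <
a = 0, b = 3 ↦ 0  <
a = 1, b = 0 ↦ 3  ≥
a = 1, b = 1 ↦ 3  ≥
a = 1, b = 2 ↦ 3  ≥
a = 1, b = 3 ↦ 3  ≥
a = 2, b = 0 ↦ 3  ≥
a = 2, b = 1 ↦ 3  ≥
a = 2, b = 2 ↦ 3  ≥
a = 2, b = 3 ↦ 3  ≥
a = 3, b = 0 ↦ 3  ≥
a = 3, b = 1 ↦ 3  ≥
a = 3, b = 2 ↦ 3  ≥
a = 3, b = 3 ↦ 3  ≥
So 13 of the 16 assignments meet the threshold.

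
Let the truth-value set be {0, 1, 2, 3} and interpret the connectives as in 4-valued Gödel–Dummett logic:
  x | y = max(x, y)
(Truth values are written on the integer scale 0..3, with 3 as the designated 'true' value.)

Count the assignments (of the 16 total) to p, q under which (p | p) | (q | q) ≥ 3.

p = 0, q = 0 ↦ 0  <
p = 0, q = 1 ↦ 1  <
p = 0, q = 2 ↦ 2  <
p = 0, q = 3 ↦ 3  ≥
p = 1, q = 0 ↦ 1  <
p = 1, q = 1 ↦ 1  <
p = 1, q = 2 ↦ 2  <
p = 1, q = 3 ↦ 3  ≥
p = 2, q = 0 ↦ 2  <
p = 2, q = 1 ↦ 2  <
p = 2, q = 2 ↦ 2  <
p = 2, q = 3 ↦ 3  ≥
p = 3, q = 0 ↦ 3  ≥
p = 3, q = 1 ↦ 3  ≥
p = 3, q = 2 ↦ 3  ≥
p = 3, q = 3 ↦ 3  ≥
So 7 of the 16 assignments meet the threshold.

7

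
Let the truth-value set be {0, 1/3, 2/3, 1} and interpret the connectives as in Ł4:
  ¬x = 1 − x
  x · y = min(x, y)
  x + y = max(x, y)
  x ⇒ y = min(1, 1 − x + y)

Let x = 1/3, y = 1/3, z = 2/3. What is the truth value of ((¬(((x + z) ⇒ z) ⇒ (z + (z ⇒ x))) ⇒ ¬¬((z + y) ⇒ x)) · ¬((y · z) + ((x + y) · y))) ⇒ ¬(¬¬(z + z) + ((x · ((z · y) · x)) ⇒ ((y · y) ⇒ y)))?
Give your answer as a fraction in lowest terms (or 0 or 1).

1/3

x + z = 1/3 + 2/3 = 2/3
(x + z) ⇒ z = 2/3 ⇒ 2/3 = 1
z ⇒ x = 2/3 ⇒ 1/3 = 2/3
z + (z ⇒ x) = 2/3 + 2/3 = 2/3
((x + z) ⇒ z) ⇒ (z + (z ⇒ x)) = 1 ⇒ 2/3 = 2/3
¬(((x + z) ⇒ z) ⇒ (z + (z ⇒ x))) = ¬2/3 = 1/3
z + y = 2/3 + 1/3 = 2/3
(z + y) ⇒ x = 2/3 ⇒ 1/3 = 2/3
¬((z + y) ⇒ x) = ¬2/3 = 1/3
¬¬((z + y) ⇒ x) = ¬1/3 = 2/3
¬(((x + z) ⇒ z) ⇒ (z + (z ⇒ x))) ⇒ ¬¬((z + y) ⇒ x) = 1/3 ⇒ 2/3 = 1
y · z = 1/3 · 2/3 = 1/3
x + y = 1/3 + 1/3 = 1/3
(x + y) · y = 1/3 · 1/3 = 1/3
(y · z) + ((x + y) · y) = 1/3 + 1/3 = 1/3
¬((y · z) + ((x + y) · y)) = ¬1/3 = 2/3
(¬(((x + z) ⇒ z) ⇒ (z + (z ⇒ x))) ⇒ ¬¬((z + y) ⇒ x)) · ¬((y · z) + ((x + y) · y)) = 1 · 2/3 = 2/3
z + z = 2/3 + 2/3 = 2/3
¬(z + z) = ¬2/3 = 1/3
¬¬(z + z) = ¬1/3 = 2/3
z · y = 2/3 · 1/3 = 1/3
(z · y) · x = 1/3 · 1/3 = 1/3
x · ((z · y) · x) = 1/3 · 1/3 = 1/3
y · y = 1/3 · 1/3 = 1/3
(y · y) ⇒ y = 1/3 ⇒ 1/3 = 1
(x · ((z · y) · x)) ⇒ ((y · y) ⇒ y) = 1/3 ⇒ 1 = 1
¬¬(z + z) + ((x · ((z · y) · x)) ⇒ ((y · y) ⇒ y)) = 2/3 + 1 = 1
¬(¬¬(z + z) + ((x · ((z · y) · x)) ⇒ ((y · y) ⇒ y))) = ¬1 = 0
((¬(((x + z) ⇒ z) ⇒ (z + (z ⇒ x))) ⇒ ¬¬((z + y) ⇒ x)) · ¬((y · z) + ((x + y) · y))) ⇒ ¬(¬¬(z + z) + ((x · ((z · y) · x)) ⇒ ((y · y) ⇒ y))) = 2/3 ⇒ 0 = 1/3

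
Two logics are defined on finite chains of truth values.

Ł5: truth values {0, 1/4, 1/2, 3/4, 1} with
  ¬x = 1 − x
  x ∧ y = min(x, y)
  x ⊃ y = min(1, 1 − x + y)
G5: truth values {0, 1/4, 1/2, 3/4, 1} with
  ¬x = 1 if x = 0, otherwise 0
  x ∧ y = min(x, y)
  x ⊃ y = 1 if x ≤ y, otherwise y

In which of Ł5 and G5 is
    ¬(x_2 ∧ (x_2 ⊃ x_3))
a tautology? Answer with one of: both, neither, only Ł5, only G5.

neither

In Ł5: at x_2 = 1/4, x_3 = 0 the value is 3/4 — not a tautology.
In G5: at x_2 = 1/4, x_3 = 1/4 the value is 0 — not a tautology.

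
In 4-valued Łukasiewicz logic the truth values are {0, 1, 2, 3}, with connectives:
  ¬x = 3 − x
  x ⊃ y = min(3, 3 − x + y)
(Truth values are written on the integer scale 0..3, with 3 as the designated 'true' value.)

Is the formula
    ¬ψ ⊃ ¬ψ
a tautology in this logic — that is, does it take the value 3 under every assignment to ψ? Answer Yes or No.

Yes

ψ = 0 ↦ 3
ψ = 1 ↦ 3
ψ = 2 ↦ 3
ψ = 3 ↦ 3
Every assignment gives a value ≥ 3.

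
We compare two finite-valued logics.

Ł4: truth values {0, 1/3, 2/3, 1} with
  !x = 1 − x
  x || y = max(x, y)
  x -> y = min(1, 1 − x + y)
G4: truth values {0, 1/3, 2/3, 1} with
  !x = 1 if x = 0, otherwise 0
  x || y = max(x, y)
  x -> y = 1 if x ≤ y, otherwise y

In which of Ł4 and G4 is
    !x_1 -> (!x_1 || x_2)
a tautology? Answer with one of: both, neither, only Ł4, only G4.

both

In Ł4: every assignment gives 1 — tautology.
In G4: every assignment gives 1 — tautology.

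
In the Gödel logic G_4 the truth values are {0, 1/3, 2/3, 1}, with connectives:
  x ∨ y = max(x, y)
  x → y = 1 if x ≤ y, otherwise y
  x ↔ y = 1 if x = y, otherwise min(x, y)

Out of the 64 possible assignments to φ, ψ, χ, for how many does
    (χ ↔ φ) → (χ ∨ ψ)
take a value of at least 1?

value 1: 55 assignments (counts)
value 2/3: 5 assignments
value 1/3: 3 assignments
value 0: 1 assignment
So 55 of the 64 assignments meet the threshold.

55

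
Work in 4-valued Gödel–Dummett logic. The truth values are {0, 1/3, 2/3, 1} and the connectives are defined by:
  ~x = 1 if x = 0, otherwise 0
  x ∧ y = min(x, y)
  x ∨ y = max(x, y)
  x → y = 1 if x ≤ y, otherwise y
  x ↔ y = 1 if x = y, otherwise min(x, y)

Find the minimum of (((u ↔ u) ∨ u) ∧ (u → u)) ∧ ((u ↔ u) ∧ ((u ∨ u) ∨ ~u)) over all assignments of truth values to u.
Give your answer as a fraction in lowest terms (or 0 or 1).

1/3

Take u = 1/3:
u ↔ u = 1/3 ↔ 1/3 = 1
(u ↔ u) ∨ u = 1 ∨ 1/3 = 1
u → u = 1/3 → 1/3 = 1
((u ↔ u) ∨ u) ∧ (u → u) = 1 ∧ 1 = 1
u ↔ u = 1/3 ↔ 1/3 = 1
u ∨ u = 1/3 ∨ 1/3 = 1/3
~u = ~1/3 = 0
(u ∨ u) ∨ ~u = 1/3 ∨ 0 = 1/3
(u ↔ u) ∧ ((u ∨ u) ∨ ~u) = 1 ∧ 1/3 = 1/3
(((u ↔ u) ∨ u) ∧ (u → u)) ∧ ((u ↔ u) ∧ ((u ∨ u) ∨ ~u)) = 1 ∧ 1/3 = 1/3
No assignment yields a value below 1/3, so this is the minimum.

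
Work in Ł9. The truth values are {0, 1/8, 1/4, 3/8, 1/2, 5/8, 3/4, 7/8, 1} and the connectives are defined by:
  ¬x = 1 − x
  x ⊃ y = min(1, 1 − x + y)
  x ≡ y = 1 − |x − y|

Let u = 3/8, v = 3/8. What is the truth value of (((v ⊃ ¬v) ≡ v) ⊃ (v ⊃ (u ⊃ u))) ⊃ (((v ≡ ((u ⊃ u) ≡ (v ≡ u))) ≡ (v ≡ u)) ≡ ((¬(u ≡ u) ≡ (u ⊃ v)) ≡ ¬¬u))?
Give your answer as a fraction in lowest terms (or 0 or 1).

3/4

¬v = ¬3/8 = 5/8
v ⊃ ¬v = 3/8 ⊃ 5/8 = 1
(v ⊃ ¬v) ≡ v = 1 ≡ 3/8 = 3/8
u ⊃ u = 3/8 ⊃ 3/8 = 1
v ⊃ (u ⊃ u) = 3/8 ⊃ 1 = 1
((v ⊃ ¬v) ≡ v) ⊃ (v ⊃ (u ⊃ u)) = 3/8 ⊃ 1 = 1
u ⊃ u = 3/8 ⊃ 3/8 = 1
v ≡ u = 3/8 ≡ 3/8 = 1
(u ⊃ u) ≡ (v ≡ u) = 1 ≡ 1 = 1
v ≡ ((u ⊃ u) ≡ (v ≡ u)) = 3/8 ≡ 1 = 3/8
v ≡ u = 3/8 ≡ 3/8 = 1
(v ≡ ((u ⊃ u) ≡ (v ≡ u))) ≡ (v ≡ u) = 3/8 ≡ 1 = 3/8
u ≡ u = 3/8 ≡ 3/8 = 1
¬(u ≡ u) = ¬1 = 0
u ⊃ v = 3/8 ⊃ 3/8 = 1
¬(u ≡ u) ≡ (u ⊃ v) = 0 ≡ 1 = 0
¬u = ¬3/8 = 5/8
¬¬u = ¬5/8 = 3/8
(¬(u ≡ u) ≡ (u ⊃ v)) ≡ ¬¬u = 0 ≡ 3/8 = 5/8
((v ≡ ((u ⊃ u) ≡ (v ≡ u))) ≡ (v ≡ u)) ≡ ((¬(u ≡ u) ≡ (u ⊃ v)) ≡ ¬¬u) = 3/8 ≡ 5/8 = 3/4
(((v ⊃ ¬v) ≡ v) ⊃ (v ⊃ (u ⊃ u))) ⊃ (((v ≡ ((u ⊃ u) ≡ (v ≡ u))) ≡ (v ≡ u)) ≡ ((¬(u ≡ u) ≡ (u ⊃ v)) ≡ ¬¬u)) = 1 ⊃ 3/4 = 3/4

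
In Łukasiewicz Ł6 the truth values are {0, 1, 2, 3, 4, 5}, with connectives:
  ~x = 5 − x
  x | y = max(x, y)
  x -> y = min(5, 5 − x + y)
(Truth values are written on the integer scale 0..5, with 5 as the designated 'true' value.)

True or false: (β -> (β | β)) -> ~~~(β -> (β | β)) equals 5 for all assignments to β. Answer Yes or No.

No

Counterexample: take β = 0.
β | β = 0 | 0 = 0
β -> (β | β) = 0 -> 0 = 5
~(β -> (β | β)) = ~5 = 0
~~(β -> (β | β)) = ~0 = 5
~~~(β -> (β | β)) = ~5 = 0
(β -> (β | β)) -> ~~~(β -> (β | β)) = 5 -> 0 = 0
This gives 0 ≠ 5.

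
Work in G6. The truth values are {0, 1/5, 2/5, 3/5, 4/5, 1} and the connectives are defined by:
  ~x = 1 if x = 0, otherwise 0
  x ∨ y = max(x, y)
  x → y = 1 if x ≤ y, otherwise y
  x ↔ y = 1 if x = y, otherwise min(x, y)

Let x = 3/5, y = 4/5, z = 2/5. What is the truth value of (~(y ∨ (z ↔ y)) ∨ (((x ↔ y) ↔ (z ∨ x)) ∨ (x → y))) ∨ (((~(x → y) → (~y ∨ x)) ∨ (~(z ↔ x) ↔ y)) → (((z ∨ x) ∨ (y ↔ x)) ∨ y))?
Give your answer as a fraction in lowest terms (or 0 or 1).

1

z ↔ y = 2/5 ↔ 4/5 = 2/5
y ∨ (z ↔ y) = 4/5 ∨ 2/5 = 4/5
~(y ∨ (z ↔ y)) = ~4/5 = 0
x ↔ y = 3/5 ↔ 4/5 = 3/5
z ∨ x = 2/5 ∨ 3/5 = 3/5
(x ↔ y) ↔ (z ∨ x) = 3/5 ↔ 3/5 = 1
x → y = 3/5 → 4/5 = 1
((x ↔ y) ↔ (z ∨ x)) ∨ (x → y) = 1 ∨ 1 = 1
~(y ∨ (z ↔ y)) ∨ (((x ↔ y) ↔ (z ∨ x)) ∨ (x → y)) = 0 ∨ 1 = 1
x → y = 3/5 → 4/5 = 1
~(x → y) = ~1 = 0
~y = ~4/5 = 0
~y ∨ x = 0 ∨ 3/5 = 3/5
~(x → y) → (~y ∨ x) = 0 → 3/5 = 1
z ↔ x = 2/5 ↔ 3/5 = 2/5
~(z ↔ x) = ~2/5 = 0
~(z ↔ x) ↔ y = 0 ↔ 4/5 = 0
(~(x → y) → (~y ∨ x)) ∨ (~(z ↔ x) ↔ y) = 1 ∨ 0 = 1
z ∨ x = 2/5 ∨ 3/5 = 3/5
y ↔ x = 4/5 ↔ 3/5 = 3/5
(z ∨ x) ∨ (y ↔ x) = 3/5 ∨ 3/5 = 3/5
((z ∨ x) ∨ (y ↔ x)) ∨ y = 3/5 ∨ 4/5 = 4/5
((~(x → y) → (~y ∨ x)) ∨ (~(z ↔ x) ↔ y)) → (((z ∨ x) ∨ (y ↔ x)) ∨ y) = 1 → 4/5 = 4/5
(~(y ∨ (z ↔ y)) ∨ (((x ↔ y) ↔ (z ∨ x)) ∨ (x → y))) ∨ (((~(x → y) → (~y ∨ x)) ∨ (~(z ↔ x) ↔ y)) → (((z ∨ x) ∨ (y ↔ x)) ∨ y)) = 1 ∨ 4/5 = 1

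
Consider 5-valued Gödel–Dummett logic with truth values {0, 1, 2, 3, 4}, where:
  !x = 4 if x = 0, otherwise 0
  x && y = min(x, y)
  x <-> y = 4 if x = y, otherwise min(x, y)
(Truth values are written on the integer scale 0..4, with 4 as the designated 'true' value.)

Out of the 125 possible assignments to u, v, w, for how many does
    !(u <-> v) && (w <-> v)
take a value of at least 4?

value 4: 8 assignments (counts)
value 3: 2 assignments
value 2: 4 assignments
value 1: 6 assignments
value 0: 105 assignments
So 8 of the 125 assignments meet the threshold.

8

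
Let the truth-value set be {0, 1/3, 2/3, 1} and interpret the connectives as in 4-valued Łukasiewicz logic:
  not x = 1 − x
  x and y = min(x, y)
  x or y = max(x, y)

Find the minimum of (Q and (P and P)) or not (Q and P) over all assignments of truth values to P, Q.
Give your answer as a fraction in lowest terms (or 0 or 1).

2/3

Take P = 1/3, Q = 1/3:
P and P = 1/3 and 1/3 = 1/3
Q and (P and P) = 1/3 and 1/3 = 1/3
Q and P = 1/3 and 1/3 = 1/3
not (Q and P) = not 1/3 = 2/3
(Q and (P and P)) or not (Q and P) = 1/3 or 2/3 = 2/3
No assignment yields a value below 2/3, so this is the minimum.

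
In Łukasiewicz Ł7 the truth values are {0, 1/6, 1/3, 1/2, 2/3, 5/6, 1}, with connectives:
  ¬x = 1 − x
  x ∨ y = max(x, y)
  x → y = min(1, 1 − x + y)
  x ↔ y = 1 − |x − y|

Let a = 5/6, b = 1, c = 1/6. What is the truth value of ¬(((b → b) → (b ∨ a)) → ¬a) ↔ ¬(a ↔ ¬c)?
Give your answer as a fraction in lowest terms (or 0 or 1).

b → b = 1 → 1 = 1
b ∨ a = 1 ∨ 5/6 = 1
(b → b) → (b ∨ a) = 1 → 1 = 1
¬a = ¬5/6 = 1/6
((b → b) → (b ∨ a)) → ¬a = 1 → 1/6 = 1/6
¬(((b → b) → (b ∨ a)) → ¬a) = ¬1/6 = 5/6
¬c = ¬1/6 = 5/6
a ↔ ¬c = 5/6 ↔ 5/6 = 1
¬(a ↔ ¬c) = ¬1 = 0
¬(((b → b) → (b ∨ a)) → ¬a) ↔ ¬(a ↔ ¬c) = 5/6 ↔ 0 = 1/6

1/6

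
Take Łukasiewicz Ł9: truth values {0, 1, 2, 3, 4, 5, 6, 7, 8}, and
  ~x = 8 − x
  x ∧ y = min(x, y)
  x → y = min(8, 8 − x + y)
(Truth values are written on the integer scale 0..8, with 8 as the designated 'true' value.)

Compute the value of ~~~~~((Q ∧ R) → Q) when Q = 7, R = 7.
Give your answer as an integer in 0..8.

Q ∧ R = 7 ∧ 7 = 7
(Q ∧ R) → Q = 7 → 7 = 8
~((Q ∧ R) → Q) = ~8 = 0
~~((Q ∧ R) → Q) = ~0 = 8
~~~((Q ∧ R) → Q) = ~8 = 0
~~~~((Q ∧ R) → Q) = ~0 = 8
~~~~~((Q ∧ R) → Q) = ~8 = 0

0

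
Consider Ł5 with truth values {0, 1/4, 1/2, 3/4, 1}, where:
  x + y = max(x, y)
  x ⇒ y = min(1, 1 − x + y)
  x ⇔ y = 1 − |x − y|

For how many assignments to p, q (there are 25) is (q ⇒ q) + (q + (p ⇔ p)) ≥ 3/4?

25

value 1: 25 assignments (counts)
So 25 of the 25 assignments meet the threshold.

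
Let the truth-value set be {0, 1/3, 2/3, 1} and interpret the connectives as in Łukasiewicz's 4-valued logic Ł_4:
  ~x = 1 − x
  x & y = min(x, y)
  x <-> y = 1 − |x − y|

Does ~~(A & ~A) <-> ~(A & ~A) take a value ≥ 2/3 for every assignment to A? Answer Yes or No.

No

Counterexample: take A = 0.
~A = ~0 = 1
A & ~A = 0 & 1 = 0
~(A & ~A) = ~0 = 1
~~(A & ~A) = ~1 = 0
~(A & ~A) = ~0 = 1
~~(A & ~A) <-> ~(A & ~A) = 0 <-> 1 = 0
This gives 0, which is below 2/3.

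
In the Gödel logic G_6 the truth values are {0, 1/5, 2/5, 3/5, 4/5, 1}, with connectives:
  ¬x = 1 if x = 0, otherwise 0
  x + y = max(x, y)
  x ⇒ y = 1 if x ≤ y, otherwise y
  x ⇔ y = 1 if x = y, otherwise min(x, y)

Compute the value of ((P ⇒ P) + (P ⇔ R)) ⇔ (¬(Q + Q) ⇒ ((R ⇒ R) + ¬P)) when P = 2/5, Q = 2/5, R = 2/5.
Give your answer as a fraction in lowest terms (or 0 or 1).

P ⇒ P = 2/5 ⇒ 2/5 = 1
P ⇔ R = 2/5 ⇔ 2/5 = 1
(P ⇒ P) + (P ⇔ R) = 1 + 1 = 1
Q + Q = 2/5 + 2/5 = 2/5
¬(Q + Q) = ¬2/5 = 0
R ⇒ R = 2/5 ⇒ 2/5 = 1
¬P = ¬2/5 = 0
(R ⇒ R) + ¬P = 1 + 0 = 1
¬(Q + Q) ⇒ ((R ⇒ R) + ¬P) = 0 ⇒ 1 = 1
((P ⇒ P) + (P ⇔ R)) ⇔ (¬(Q + Q) ⇒ ((R ⇒ R) + ¬P)) = 1 ⇔ 1 = 1

1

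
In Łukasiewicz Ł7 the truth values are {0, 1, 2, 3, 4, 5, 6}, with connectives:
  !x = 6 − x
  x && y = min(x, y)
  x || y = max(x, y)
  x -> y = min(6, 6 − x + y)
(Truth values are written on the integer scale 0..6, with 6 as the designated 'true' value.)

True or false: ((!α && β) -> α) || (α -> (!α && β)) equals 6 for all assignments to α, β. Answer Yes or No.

Yes

At α = 1, β = 1, for instance:
!α = !1 = 5
!α && β = 5 && 1 = 1
(!α && β) -> α = 1 -> 1 = 6
α -> (!α && β) = 1 -> 1 = 6
((!α && β) -> α) || (α -> (!α && β)) = 6 || 6 = 6
and checking the remaining 48 assignments likewise gives ≥ 6 in every case.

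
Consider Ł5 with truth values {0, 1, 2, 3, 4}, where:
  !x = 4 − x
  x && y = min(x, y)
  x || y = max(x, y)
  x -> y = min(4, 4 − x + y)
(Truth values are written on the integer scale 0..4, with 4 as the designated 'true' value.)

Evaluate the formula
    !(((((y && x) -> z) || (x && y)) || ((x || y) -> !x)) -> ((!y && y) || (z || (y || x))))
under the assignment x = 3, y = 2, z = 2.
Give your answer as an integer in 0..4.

y && x = 2 && 3 = 2
(y && x) -> z = 2 -> 2 = 4
x && y = 3 && 2 = 2
((y && x) -> z) || (x && y) = 4 || 2 = 4
x || y = 3 || 2 = 3
!x = !3 = 1
(x || y) -> !x = 3 -> 1 = 2
(((y && x) -> z) || (x && y)) || ((x || y) -> !x) = 4 || 2 = 4
!y = !2 = 2
!y && y = 2 && 2 = 2
y || x = 2 || 3 = 3
z || (y || x) = 2 || 3 = 3
(!y && y) || (z || (y || x)) = 2 || 3 = 3
((((y && x) -> z) || (x && y)) || ((x || y) -> !x)) -> ((!y && y) || (z || (y || x))) = 4 -> 3 = 3
!(((((y && x) -> z) || (x && y)) || ((x || y) -> !x)) -> ((!y && y) || (z || (y || x)))) = !3 = 1

1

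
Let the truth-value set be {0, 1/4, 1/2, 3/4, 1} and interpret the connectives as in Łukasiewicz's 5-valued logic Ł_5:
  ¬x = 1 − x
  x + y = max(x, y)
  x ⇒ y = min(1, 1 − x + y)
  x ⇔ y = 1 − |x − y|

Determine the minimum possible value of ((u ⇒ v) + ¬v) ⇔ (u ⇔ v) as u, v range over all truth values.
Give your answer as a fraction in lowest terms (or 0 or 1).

Take u = 0, v = 1:
u ⇒ v = 0 ⇒ 1 = 1
¬v = ¬1 = 0
(u ⇒ v) + ¬v = 1 + 0 = 1
u ⇔ v = 0 ⇔ 1 = 0
((u ⇒ v) + ¬v) ⇔ (u ⇔ v) = 1 ⇔ 0 = 0
No assignment yields a value below 0, so this is the minimum.

0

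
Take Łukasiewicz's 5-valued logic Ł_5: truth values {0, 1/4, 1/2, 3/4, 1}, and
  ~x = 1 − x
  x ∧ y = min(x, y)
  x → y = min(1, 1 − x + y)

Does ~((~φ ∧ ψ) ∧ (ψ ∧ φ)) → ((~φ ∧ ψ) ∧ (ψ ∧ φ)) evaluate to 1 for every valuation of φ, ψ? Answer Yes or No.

Counterexample: take φ = 0, ψ = 0.
~φ = ~0 = 1
~φ ∧ ψ = 1 ∧ 0 = 0
ψ ∧ φ = 0 ∧ 0 = 0
(~φ ∧ ψ) ∧ (ψ ∧ φ) = 0 ∧ 0 = 0
~((~φ ∧ ψ) ∧ (ψ ∧ φ)) = ~0 = 1
~φ = ~0 = 1
~φ ∧ ψ = 1 ∧ 0 = 0
ψ ∧ φ = 0 ∧ 0 = 0
(~φ ∧ ψ) ∧ (ψ ∧ φ) = 0 ∧ 0 = 0
~((~φ ∧ ψ) ∧ (ψ ∧ φ)) → ((~φ ∧ ψ) ∧ (ψ ∧ φ)) = 1 → 0 = 0
This gives 0 ≠ 1.

No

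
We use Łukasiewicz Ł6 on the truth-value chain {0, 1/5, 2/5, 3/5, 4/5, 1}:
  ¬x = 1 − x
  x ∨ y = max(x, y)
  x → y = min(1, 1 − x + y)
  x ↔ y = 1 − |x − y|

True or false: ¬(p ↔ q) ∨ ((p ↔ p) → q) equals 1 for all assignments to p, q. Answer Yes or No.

Counterexample: take p = 0, q = 0.
p ↔ q = 0 ↔ 0 = 1
¬(p ↔ q) = ¬1 = 0
p ↔ p = 0 ↔ 0 = 1
(p ↔ p) → q = 1 → 0 = 0
¬(p ↔ q) ∨ ((p ↔ p) → q) = 0 ∨ 0 = 0
This gives 0 ≠ 1.

No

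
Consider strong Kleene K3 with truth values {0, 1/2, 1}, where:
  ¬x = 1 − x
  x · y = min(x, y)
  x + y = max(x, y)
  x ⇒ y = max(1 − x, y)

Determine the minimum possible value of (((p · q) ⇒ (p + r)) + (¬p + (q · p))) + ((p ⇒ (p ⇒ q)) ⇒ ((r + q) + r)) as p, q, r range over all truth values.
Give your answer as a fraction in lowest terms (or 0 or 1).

1/2

Take p = 1/2, q = 1/2, r = 0:
p · q = 1/2 · 1/2 = 1/2
p + r = 1/2 + 0 = 1/2
(p · q) ⇒ (p + r) = 1/2 ⇒ 1/2 = 1/2
¬p = ¬1/2 = 1/2
q · p = 1/2 · 1/2 = 1/2
¬p + (q · p) = 1/2 + 1/2 = 1/2
((p · q) ⇒ (p + r)) + (¬p + (q · p)) = 1/2 + 1/2 = 1/2
p ⇒ q = 1/2 ⇒ 1/2 = 1/2
p ⇒ (p ⇒ q) = 1/2 ⇒ 1/2 = 1/2
r + q = 0 + 1/2 = 1/2
(r + q) + r = 1/2 + 0 = 1/2
(p ⇒ (p ⇒ q)) ⇒ ((r + q) + r) = 1/2 ⇒ 1/2 = 1/2
(((p · q) ⇒ (p + r)) + (¬p + (q · p))) + ((p ⇒ (p ⇒ q)) ⇒ ((r + q) + r)) = 1/2 + 1/2 = 1/2
No assignment yields a value below 1/2, so this is the minimum.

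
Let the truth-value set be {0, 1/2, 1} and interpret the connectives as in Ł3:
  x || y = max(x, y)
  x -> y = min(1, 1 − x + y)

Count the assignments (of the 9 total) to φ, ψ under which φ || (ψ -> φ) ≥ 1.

φ = 0, ψ = 0 ↦ 1  ≥
φ = 0, ψ = 1/2 ↦ 1/2  <
φ = 0, ψ = 1 ↦ 0  <
φ = 1/2, ψ = 0 ↦ 1  ≥
φ = 1/2, ψ = 1/2 ↦ 1  ≥
φ = 1/2, ψ = 1 ↦ 1/2  <
φ = 1, ψ = 0 ↦ 1  ≥
φ = 1, ψ = 1/2 ↦ 1  ≥
φ = 1, ψ = 1 ↦ 1  ≥
So 6 of the 9 assignments meet the threshold.

6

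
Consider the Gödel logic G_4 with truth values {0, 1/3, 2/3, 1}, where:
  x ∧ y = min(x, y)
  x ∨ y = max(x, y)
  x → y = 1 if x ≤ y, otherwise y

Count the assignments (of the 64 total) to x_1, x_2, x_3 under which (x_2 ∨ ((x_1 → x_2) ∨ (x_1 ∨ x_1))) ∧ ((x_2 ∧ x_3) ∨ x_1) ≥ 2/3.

value 1: 19 assignments (counts)
value 2/3: 21 assignments (counts)
value 1/3: 17 assignments
value 0: 7 assignments
So 40 of the 64 assignments meet the threshold.

40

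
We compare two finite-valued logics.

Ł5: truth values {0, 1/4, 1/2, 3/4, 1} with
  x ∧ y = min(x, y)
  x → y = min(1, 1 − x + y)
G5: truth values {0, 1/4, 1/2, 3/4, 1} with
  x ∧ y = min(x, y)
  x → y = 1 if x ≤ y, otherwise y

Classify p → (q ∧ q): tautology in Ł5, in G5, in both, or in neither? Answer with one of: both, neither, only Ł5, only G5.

In Ł5: at p = 1/4, q = 0 the value is 3/4 — not a tautology.
In G5: at p = 1/4, q = 0 the value is 0 — not a tautology.

neither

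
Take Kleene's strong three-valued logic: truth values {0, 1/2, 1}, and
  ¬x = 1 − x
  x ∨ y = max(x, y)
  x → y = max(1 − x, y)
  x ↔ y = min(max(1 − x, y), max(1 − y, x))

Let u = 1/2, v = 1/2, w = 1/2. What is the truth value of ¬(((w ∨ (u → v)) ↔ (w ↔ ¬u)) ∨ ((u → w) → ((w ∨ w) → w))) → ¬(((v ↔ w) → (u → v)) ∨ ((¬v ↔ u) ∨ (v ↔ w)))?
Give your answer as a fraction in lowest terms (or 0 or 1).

u → v = 1/2 → 1/2 = 1/2
w ∨ (u → v) = 1/2 ∨ 1/2 = 1/2
¬u = ¬1/2 = 1/2
w ↔ ¬u = 1/2 ↔ 1/2 = 1/2
(w ∨ (u → v)) ↔ (w ↔ ¬u) = 1/2 ↔ 1/2 = 1/2
u → w = 1/2 → 1/2 = 1/2
w ∨ w = 1/2 ∨ 1/2 = 1/2
(w ∨ w) → w = 1/2 → 1/2 = 1/2
(u → w) → ((w ∨ w) → w) = 1/2 → 1/2 = 1/2
((w ∨ (u → v)) ↔ (w ↔ ¬u)) ∨ ((u → w) → ((w ∨ w) → w)) = 1/2 ∨ 1/2 = 1/2
¬(((w ∨ (u → v)) ↔ (w ↔ ¬u)) ∨ ((u → w) → ((w ∨ w) → w))) = ¬1/2 = 1/2
v ↔ w = 1/2 ↔ 1/2 = 1/2
u → v = 1/2 → 1/2 = 1/2
(v ↔ w) → (u → v) = 1/2 → 1/2 = 1/2
¬v = ¬1/2 = 1/2
¬v ↔ u = 1/2 ↔ 1/2 = 1/2
v ↔ w = 1/2 ↔ 1/2 = 1/2
(¬v ↔ u) ∨ (v ↔ w) = 1/2 ∨ 1/2 = 1/2
((v ↔ w) → (u → v)) ∨ ((¬v ↔ u) ∨ (v ↔ w)) = 1/2 ∨ 1/2 = 1/2
¬(((v ↔ w) → (u → v)) ∨ ((¬v ↔ u) ∨ (v ↔ w))) = ¬1/2 = 1/2
¬(((w ∨ (u → v)) ↔ (w ↔ ¬u)) ∨ ((u → w) → ((w ∨ w) → w))) → ¬(((v ↔ w) → (u → v)) ∨ ((¬v ↔ u) ∨ (v ↔ w))) = 1/2 → 1/2 = 1/2

1/2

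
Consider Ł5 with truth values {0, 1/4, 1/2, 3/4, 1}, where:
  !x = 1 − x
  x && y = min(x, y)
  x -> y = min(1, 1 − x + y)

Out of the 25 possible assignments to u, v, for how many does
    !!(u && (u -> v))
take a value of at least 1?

value 1: 1 assignment (counts)
value 3/4: 4 assignments
value 1/2: 7 assignments
value 1/4: 7 assignments
value 0: 6 assignments
So 1 of the 25 assignments meets the threshold.

1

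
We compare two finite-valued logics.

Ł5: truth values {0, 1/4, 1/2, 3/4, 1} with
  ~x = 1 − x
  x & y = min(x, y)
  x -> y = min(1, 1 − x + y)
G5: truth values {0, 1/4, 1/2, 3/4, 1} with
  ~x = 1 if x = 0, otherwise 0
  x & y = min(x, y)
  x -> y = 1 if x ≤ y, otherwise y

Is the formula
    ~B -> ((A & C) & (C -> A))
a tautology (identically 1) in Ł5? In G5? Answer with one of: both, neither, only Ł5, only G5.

neither

In Ł5: at A = 0, B = 0, C = 0 the value is 0 — not a tautology.
In G5: at A = 0, B = 0, C = 0 the value is 0 — not a tautology.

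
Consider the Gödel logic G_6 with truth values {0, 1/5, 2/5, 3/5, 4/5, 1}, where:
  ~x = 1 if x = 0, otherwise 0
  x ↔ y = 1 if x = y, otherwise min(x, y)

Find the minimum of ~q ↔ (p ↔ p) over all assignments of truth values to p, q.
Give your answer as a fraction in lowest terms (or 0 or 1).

0

Take p = 0, q = 1/5:
~q = ~1/5 = 0
p ↔ p = 0 ↔ 0 = 1
~q ↔ (p ↔ p) = 0 ↔ 1 = 0
No assignment yields a value below 0, so this is the minimum.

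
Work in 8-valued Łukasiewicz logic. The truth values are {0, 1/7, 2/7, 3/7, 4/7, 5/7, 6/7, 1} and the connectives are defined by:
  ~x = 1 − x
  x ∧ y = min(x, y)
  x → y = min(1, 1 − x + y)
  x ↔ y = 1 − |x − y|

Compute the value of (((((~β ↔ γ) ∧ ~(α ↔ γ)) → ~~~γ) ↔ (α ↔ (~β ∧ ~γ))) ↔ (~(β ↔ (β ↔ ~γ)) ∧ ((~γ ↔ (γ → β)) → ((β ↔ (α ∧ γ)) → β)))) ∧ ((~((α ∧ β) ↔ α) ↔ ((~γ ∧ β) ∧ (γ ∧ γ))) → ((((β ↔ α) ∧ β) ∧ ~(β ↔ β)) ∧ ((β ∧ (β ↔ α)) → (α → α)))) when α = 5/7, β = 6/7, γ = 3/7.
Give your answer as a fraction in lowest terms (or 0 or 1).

~β = ~6/7 = 1/7
~β ↔ γ = 1/7 ↔ 3/7 = 5/7
α ↔ γ = 5/7 ↔ 3/7 = 5/7
~(α ↔ γ) = ~5/7 = 2/7
(~β ↔ γ) ∧ ~(α ↔ γ) = 5/7 ∧ 2/7 = 2/7
~γ = ~3/7 = 4/7
~~γ = ~4/7 = 3/7
~~~γ = ~3/7 = 4/7
((~β ↔ γ) ∧ ~(α ↔ γ)) → ~~~γ = 2/7 → 4/7 = 1
~β = ~6/7 = 1/7
~γ = ~3/7 = 4/7
~β ∧ ~γ = 1/7 ∧ 4/7 = 1/7
α ↔ (~β ∧ ~γ) = 5/7 ↔ 1/7 = 3/7
(((~β ↔ γ) ∧ ~(α ↔ γ)) → ~~~γ) ↔ (α ↔ (~β ∧ ~γ)) = 1 ↔ 3/7 = 3/7
~γ = ~3/7 = 4/7
β ↔ ~γ = 6/7 ↔ 4/7 = 5/7
β ↔ (β ↔ ~γ) = 6/7 ↔ 5/7 = 6/7
~(β ↔ (β ↔ ~γ)) = ~6/7 = 1/7
~γ = ~3/7 = 4/7
γ → β = 3/7 → 6/7 = 1
~γ ↔ (γ → β) = 4/7 ↔ 1 = 4/7
α ∧ γ = 5/7 ∧ 3/7 = 3/7
β ↔ (α ∧ γ) = 6/7 ↔ 3/7 = 4/7
(β ↔ (α ∧ γ)) → β = 4/7 → 6/7 = 1
(~γ ↔ (γ → β)) → ((β ↔ (α ∧ γ)) → β) = 4/7 → 1 = 1
~(β ↔ (β ↔ ~γ)) ∧ ((~γ ↔ (γ → β)) → ((β ↔ (α ∧ γ)) → β)) = 1/7 ∧ 1 = 1/7
((((~β ↔ γ) ∧ ~(α ↔ γ)) → ~~~γ) ↔ (α ↔ (~β ∧ ~γ))) ↔ (~(β ↔ (β ↔ ~γ)) ∧ ((~γ ↔ (γ → β)) → ((β ↔ (α ∧ γ)) → β))) = 3/7 ↔ 1/7 = 5/7
α ∧ β = 5/7 ∧ 6/7 = 5/7
(α ∧ β) ↔ α = 5/7 ↔ 5/7 = 1
~((α ∧ β) ↔ α) = ~1 = 0
~γ = ~3/7 = 4/7
~γ ∧ β = 4/7 ∧ 6/7 = 4/7
γ ∧ γ = 3/7 ∧ 3/7 = 3/7
(~γ ∧ β) ∧ (γ ∧ γ) = 4/7 ∧ 3/7 = 3/7
~((α ∧ β) ↔ α) ↔ ((~γ ∧ β) ∧ (γ ∧ γ)) = 0 ↔ 3/7 = 4/7
β ↔ α = 6/7 ↔ 5/7 = 6/7
(β ↔ α) ∧ β = 6/7 ∧ 6/7 = 6/7
β ↔ β = 6/7 ↔ 6/7 = 1
~(β ↔ β) = ~1 = 0
((β ↔ α) ∧ β) ∧ ~(β ↔ β) = 6/7 ∧ 0 = 0
β ↔ α = 6/7 ↔ 5/7 = 6/7
β ∧ (β ↔ α) = 6/7 ∧ 6/7 = 6/7
α → α = 5/7 → 5/7 = 1
(β ∧ (β ↔ α)) → (α → α) = 6/7 → 1 = 1
(((β ↔ α) ∧ β) ∧ ~(β ↔ β)) ∧ ((β ∧ (β ↔ α)) → (α → α)) = 0 ∧ 1 = 0
(~((α ∧ β) ↔ α) ↔ ((~γ ∧ β) ∧ (γ ∧ γ))) → ((((β ↔ α) ∧ β) ∧ ~(β ↔ β)) ∧ ((β ∧ (β ↔ α)) → (α → α))) = 4/7 → 0 = 3/7
(((((~β ↔ γ) ∧ ~(α ↔ γ)) → ~~~γ) ↔ (α ↔ (~β ∧ ~γ))) ↔ (~(β ↔ (β ↔ ~γ)) ∧ ((~γ ↔ (γ → β)) → ((β ↔ (α ∧ γ)) → β)))) ∧ ((~((α ∧ β) ↔ α) ↔ ((~γ ∧ β) ∧ (γ ∧ γ))) → ((((β ↔ α) ∧ β) ∧ ~(β ↔ β)) ∧ ((β ∧ (β ↔ α)) → (α → α)))) = 5/7 ∧ 3/7 = 3/7

3/7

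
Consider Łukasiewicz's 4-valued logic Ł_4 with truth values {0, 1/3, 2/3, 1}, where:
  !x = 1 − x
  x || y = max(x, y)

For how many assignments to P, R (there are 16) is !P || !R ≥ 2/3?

P = 0, R = 0 ↦ 1  ≥
P = 0, R = 1/3 ↦ 1  ≥
P = 0, R = 2/3 ↦ 1  ≥
P = 0, R = 1 ↦ 1  ≥
P = 1/3, R = 0 ↦ 1  ≥
P = 1/3, R = 1/3 ↦ 2/3  ≥
P = 1/3, R = 2/3 ↦ 2/3  ≥
P = 1/3, R = 1 ↦ 2/3  ≥
P = 2/3, R = 0 ↦ 1  ≥
P = 2/3, R = 1/3 ↦ 2/3  ≥
P = 2/3, R = 2/3 ↦ 1/3  <
P = 2/3, R = 1 ↦ 1/3  <
P = 1, R = 0 ↦ 1  ≥
P = 1, R = 1/3 ↦ 2/3  ≥
P = 1, R = 2/3 ↦ 1/3  <
P = 1, R = 1 ↦ 0  <
So 12 of the 16 assignments meet the threshold.

12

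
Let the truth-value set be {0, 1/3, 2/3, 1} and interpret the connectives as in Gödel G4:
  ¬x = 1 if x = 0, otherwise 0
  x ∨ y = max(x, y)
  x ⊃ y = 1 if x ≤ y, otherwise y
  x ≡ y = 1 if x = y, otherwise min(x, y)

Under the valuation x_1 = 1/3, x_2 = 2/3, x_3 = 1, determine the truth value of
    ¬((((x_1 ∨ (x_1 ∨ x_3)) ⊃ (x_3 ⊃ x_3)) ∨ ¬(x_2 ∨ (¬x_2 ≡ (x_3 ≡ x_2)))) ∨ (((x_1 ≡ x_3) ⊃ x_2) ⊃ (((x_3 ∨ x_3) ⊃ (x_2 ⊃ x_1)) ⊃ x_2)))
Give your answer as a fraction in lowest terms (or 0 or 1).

x_1 ∨ x_3 = 1/3 ∨ 1 = 1
x_1 ∨ (x_1 ∨ x_3) = 1/3 ∨ 1 = 1
x_3 ⊃ x_3 = 1 ⊃ 1 = 1
(x_1 ∨ (x_1 ∨ x_3)) ⊃ (x_3 ⊃ x_3) = 1 ⊃ 1 = 1
¬x_2 = ¬2/3 = 0
x_3 ≡ x_2 = 1 ≡ 2/3 = 2/3
¬x_2 ≡ (x_3 ≡ x_2) = 0 ≡ 2/3 = 0
x_2 ∨ (¬x_2 ≡ (x_3 ≡ x_2)) = 2/3 ∨ 0 = 2/3
¬(x_2 ∨ (¬x_2 ≡ (x_3 ≡ x_2))) = ¬2/3 = 0
((x_1 ∨ (x_1 ∨ x_3)) ⊃ (x_3 ⊃ x_3)) ∨ ¬(x_2 ∨ (¬x_2 ≡ (x_3 ≡ x_2))) = 1 ∨ 0 = 1
x_1 ≡ x_3 = 1/3 ≡ 1 = 1/3
(x_1 ≡ x_3) ⊃ x_2 = 1/3 ⊃ 2/3 = 1
x_3 ∨ x_3 = 1 ∨ 1 = 1
x_2 ⊃ x_1 = 2/3 ⊃ 1/3 = 1/3
(x_3 ∨ x_3) ⊃ (x_2 ⊃ x_1) = 1 ⊃ 1/3 = 1/3
((x_3 ∨ x_3) ⊃ (x_2 ⊃ x_1)) ⊃ x_2 = 1/3 ⊃ 2/3 = 1
((x_1 ≡ x_3) ⊃ x_2) ⊃ (((x_3 ∨ x_3) ⊃ (x_2 ⊃ x_1)) ⊃ x_2) = 1 ⊃ 1 = 1
(((x_1 ∨ (x_1 ∨ x_3)) ⊃ (x_3 ⊃ x_3)) ∨ ¬(x_2 ∨ (¬x_2 ≡ (x_3 ≡ x_2)))) ∨ (((x_1 ≡ x_3) ⊃ x_2) ⊃ (((x_3 ∨ x_3) ⊃ (x_2 ⊃ x_1)) ⊃ x_2)) = 1 ∨ 1 = 1
¬((((x_1 ∨ (x_1 ∨ x_3)) ⊃ (x_3 ⊃ x_3)) ∨ ¬(x_2 ∨ (¬x_2 ≡ (x_3 ≡ x_2)))) ∨ (((x_1 ≡ x_3) ⊃ x_2) ⊃ (((x_3 ∨ x_3) ⊃ (x_2 ⊃ x_1)) ⊃ x_2))) = ¬1 = 0

0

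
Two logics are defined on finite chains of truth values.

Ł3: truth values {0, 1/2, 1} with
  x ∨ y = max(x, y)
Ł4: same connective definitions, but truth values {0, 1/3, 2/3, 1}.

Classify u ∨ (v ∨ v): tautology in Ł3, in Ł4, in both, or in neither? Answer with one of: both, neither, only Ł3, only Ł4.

In Ł3: at u = 0, v = 0 the value is 0 — not a tautology.
In Ł4: at u = 0, v = 0 the value is 0 — not a tautology.

neither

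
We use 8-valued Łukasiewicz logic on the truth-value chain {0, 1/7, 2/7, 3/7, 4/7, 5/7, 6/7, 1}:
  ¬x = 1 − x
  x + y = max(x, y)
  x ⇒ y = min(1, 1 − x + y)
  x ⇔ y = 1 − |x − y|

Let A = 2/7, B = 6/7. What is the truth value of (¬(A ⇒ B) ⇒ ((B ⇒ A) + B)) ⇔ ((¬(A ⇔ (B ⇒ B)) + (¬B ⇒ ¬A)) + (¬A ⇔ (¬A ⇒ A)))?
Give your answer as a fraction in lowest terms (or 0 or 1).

A ⇒ B = 2/7 ⇒ 6/7 = 1
¬(A ⇒ B) = ¬1 = 0
B ⇒ A = 6/7 ⇒ 2/7 = 3/7
(B ⇒ A) + B = 3/7 + 6/7 = 6/7
¬(A ⇒ B) ⇒ ((B ⇒ A) + B) = 0 ⇒ 6/7 = 1
B ⇒ B = 6/7 ⇒ 6/7 = 1
A ⇔ (B ⇒ B) = 2/7 ⇔ 1 = 2/7
¬(A ⇔ (B ⇒ B)) = ¬2/7 = 5/7
¬B = ¬6/7 = 1/7
¬A = ¬2/7 = 5/7
¬B ⇒ ¬A = 1/7 ⇒ 5/7 = 1
¬(A ⇔ (B ⇒ B)) + (¬B ⇒ ¬A) = 5/7 + 1 = 1
¬A = ¬2/7 = 5/7
¬A = ¬2/7 = 5/7
¬A ⇒ A = 5/7 ⇒ 2/7 = 4/7
¬A ⇔ (¬A ⇒ A) = 5/7 ⇔ 4/7 = 6/7
(¬(A ⇔ (B ⇒ B)) + (¬B ⇒ ¬A)) + (¬A ⇔ (¬A ⇒ A)) = 1 + 6/7 = 1
(¬(A ⇒ B) ⇒ ((B ⇒ A) + B)) ⇔ ((¬(A ⇔ (B ⇒ B)) + (¬B ⇒ ¬A)) + (¬A ⇔ (¬A ⇒ A))) = 1 ⇔ 1 = 1

1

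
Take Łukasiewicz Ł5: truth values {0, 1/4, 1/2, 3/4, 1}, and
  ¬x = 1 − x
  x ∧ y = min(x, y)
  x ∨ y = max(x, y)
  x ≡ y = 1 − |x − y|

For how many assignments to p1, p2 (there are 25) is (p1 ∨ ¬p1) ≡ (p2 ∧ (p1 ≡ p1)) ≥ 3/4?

value 1: 5 assignments (counts)
value 3/4: 8 assignments (counts)
value 1/2: 6 assignments
value 1/4: 4 assignments
value 0: 2 assignments
So 13 of the 25 assignments meet the threshold.

13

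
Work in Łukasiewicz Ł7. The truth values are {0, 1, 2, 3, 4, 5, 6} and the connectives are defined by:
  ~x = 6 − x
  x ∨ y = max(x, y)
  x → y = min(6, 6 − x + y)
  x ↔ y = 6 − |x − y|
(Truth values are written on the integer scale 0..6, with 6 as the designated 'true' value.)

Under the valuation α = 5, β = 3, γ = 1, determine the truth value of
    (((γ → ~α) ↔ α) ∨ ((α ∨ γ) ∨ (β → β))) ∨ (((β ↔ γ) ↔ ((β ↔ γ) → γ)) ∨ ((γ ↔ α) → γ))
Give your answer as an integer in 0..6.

6

~α = ~5 = 1
γ → ~α = 1 → 1 = 6
(γ → ~α) ↔ α = 6 ↔ 5 = 5
α ∨ γ = 5 ∨ 1 = 5
β → β = 3 → 3 = 6
(α ∨ γ) ∨ (β → β) = 5 ∨ 6 = 6
((γ → ~α) ↔ α) ∨ ((α ∨ γ) ∨ (β → β)) = 5 ∨ 6 = 6
β ↔ γ = 3 ↔ 1 = 4
β ↔ γ = 3 ↔ 1 = 4
(β ↔ γ) → γ = 4 → 1 = 3
(β ↔ γ) ↔ ((β ↔ γ) → γ) = 4 ↔ 3 = 5
γ ↔ α = 1 ↔ 5 = 2
(γ ↔ α) → γ = 2 → 1 = 5
((β ↔ γ) ↔ ((β ↔ γ) → γ)) ∨ ((γ ↔ α) → γ) = 5 ∨ 5 = 5
(((γ → ~α) ↔ α) ∨ ((α ∨ γ) ∨ (β → β))) ∨ (((β ↔ γ) ↔ ((β ↔ γ) → γ)) ∨ ((γ ↔ α) → γ)) = 6 ∨ 5 = 6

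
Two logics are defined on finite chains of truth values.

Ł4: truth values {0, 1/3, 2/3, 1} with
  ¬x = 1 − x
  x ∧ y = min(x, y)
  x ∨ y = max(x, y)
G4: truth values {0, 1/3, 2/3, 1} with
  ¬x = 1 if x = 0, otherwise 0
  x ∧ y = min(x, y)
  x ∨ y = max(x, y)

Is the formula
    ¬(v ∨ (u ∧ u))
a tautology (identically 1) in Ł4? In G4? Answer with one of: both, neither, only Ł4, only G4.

neither

In Ł4: at u = 0, v = 1/3 the value is 2/3 — not a tautology.
In G4: at u = 0, v = 1/3 the value is 0 — not a tautology.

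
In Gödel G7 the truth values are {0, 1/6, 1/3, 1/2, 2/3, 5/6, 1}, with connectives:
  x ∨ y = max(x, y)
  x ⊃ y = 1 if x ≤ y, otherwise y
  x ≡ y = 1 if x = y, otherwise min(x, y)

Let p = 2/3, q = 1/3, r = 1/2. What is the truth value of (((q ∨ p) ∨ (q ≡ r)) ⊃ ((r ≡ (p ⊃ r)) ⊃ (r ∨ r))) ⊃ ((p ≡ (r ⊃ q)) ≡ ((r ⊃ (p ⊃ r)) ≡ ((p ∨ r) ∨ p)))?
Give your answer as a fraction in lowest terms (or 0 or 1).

1/3

q ∨ p = 1/3 ∨ 2/3 = 2/3
q ≡ r = 1/3 ≡ 1/2 = 1/3
(q ∨ p) ∨ (q ≡ r) = 2/3 ∨ 1/3 = 2/3
p ⊃ r = 2/3 ⊃ 1/2 = 1/2
r ≡ (p ⊃ r) = 1/2 ≡ 1/2 = 1
r ∨ r = 1/2 ∨ 1/2 = 1/2
(r ≡ (p ⊃ r)) ⊃ (r ∨ r) = 1 ⊃ 1/2 = 1/2
((q ∨ p) ∨ (q ≡ r)) ⊃ ((r ≡ (p ⊃ r)) ⊃ (r ∨ r)) = 2/3 ⊃ 1/2 = 1/2
r ⊃ q = 1/2 ⊃ 1/3 = 1/3
p ≡ (r ⊃ q) = 2/3 ≡ 1/3 = 1/3
p ⊃ r = 2/3 ⊃ 1/2 = 1/2
r ⊃ (p ⊃ r) = 1/2 ⊃ 1/2 = 1
p ∨ r = 2/3 ∨ 1/2 = 2/3
(p ∨ r) ∨ p = 2/3 ∨ 2/3 = 2/3
(r ⊃ (p ⊃ r)) ≡ ((p ∨ r) ∨ p) = 1 ≡ 2/3 = 2/3
(p ≡ (r ⊃ q)) ≡ ((r ⊃ (p ⊃ r)) ≡ ((p ∨ r) ∨ p)) = 1/3 ≡ 2/3 = 1/3
(((q ∨ p) ∨ (q ≡ r)) ⊃ ((r ≡ (p ⊃ r)) ⊃ (r ∨ r))) ⊃ ((p ≡ (r ⊃ q)) ≡ ((r ⊃ (p ⊃ r)) ≡ ((p ∨ r) ∨ p))) = 1/2 ⊃ 1/3 = 1/3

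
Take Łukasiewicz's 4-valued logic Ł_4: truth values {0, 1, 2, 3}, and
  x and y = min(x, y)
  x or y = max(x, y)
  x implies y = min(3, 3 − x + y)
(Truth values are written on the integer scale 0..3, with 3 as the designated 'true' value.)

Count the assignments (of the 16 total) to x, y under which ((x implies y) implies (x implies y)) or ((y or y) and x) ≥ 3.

16

x = 0, y = 0 ↦ 3  ≥
x = 0, y = 1 ↦ 3  ≥
x = 0, y = 2 ↦ 3  ≥
x = 0, y = 3 ↦ 3  ≥
x = 1, y = 0 ↦ 3  ≥
x = 1, y = 1 ↦ 3  ≥
x = 1, y = 2 ↦ 3  ≥
x = 1, y = 3 ↦ 3  ≥
x = 2, y = 0 ↦ 3  ≥
x = 2, y = 1 ↦ 3  ≥
x = 2, y = 2 ↦ 3  ≥
x = 2, y = 3 ↦ 3  ≥
x = 3, y = 0 ↦ 3  ≥
x = 3, y = 1 ↦ 3  ≥
x = 3, y = 2 ↦ 3  ≥
x = 3, y = 3 ↦ 3  ≥
So 16 of the 16 assignments meet the threshold.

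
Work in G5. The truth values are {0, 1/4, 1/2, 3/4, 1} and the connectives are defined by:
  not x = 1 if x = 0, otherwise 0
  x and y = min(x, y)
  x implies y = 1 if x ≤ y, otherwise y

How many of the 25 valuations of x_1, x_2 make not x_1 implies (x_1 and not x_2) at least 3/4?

value 1: 20 assignments (counts)
value 0: 5 assignments
So 20 of the 25 assignments meet the threshold.

20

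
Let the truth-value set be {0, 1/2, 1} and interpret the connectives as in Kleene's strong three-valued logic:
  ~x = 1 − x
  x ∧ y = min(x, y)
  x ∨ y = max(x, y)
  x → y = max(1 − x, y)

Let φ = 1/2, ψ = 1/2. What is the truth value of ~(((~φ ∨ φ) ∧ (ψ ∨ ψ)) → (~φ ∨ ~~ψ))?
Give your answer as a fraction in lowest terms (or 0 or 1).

~φ = ~1/2 = 1/2
~φ ∨ φ = 1/2 ∨ 1/2 = 1/2
ψ ∨ ψ = 1/2 ∨ 1/2 = 1/2
(~φ ∨ φ) ∧ (ψ ∨ ψ) = 1/2 ∧ 1/2 = 1/2
~φ = ~1/2 = 1/2
~ψ = ~1/2 = 1/2
~~ψ = ~1/2 = 1/2
~φ ∨ ~~ψ = 1/2 ∨ 1/2 = 1/2
((~φ ∨ φ) ∧ (ψ ∨ ψ)) → (~φ ∨ ~~ψ) = 1/2 → 1/2 = 1/2
~(((~φ ∨ φ) ∧ (ψ ∨ ψ)) → (~φ ∨ ~~ψ)) = ~1/2 = 1/2

1/2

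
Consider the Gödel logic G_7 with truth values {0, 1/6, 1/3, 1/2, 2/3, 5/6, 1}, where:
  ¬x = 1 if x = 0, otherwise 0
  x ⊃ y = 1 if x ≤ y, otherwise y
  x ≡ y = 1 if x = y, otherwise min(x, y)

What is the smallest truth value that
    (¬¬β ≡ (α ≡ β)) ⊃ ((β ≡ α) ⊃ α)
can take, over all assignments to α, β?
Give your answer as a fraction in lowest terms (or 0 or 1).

Take α = 1/6, β = 1/6:
¬β = ¬1/6 = 0
¬¬β = ¬0 = 1
α ≡ β = 1/6 ≡ 1/6 = 1
¬¬β ≡ (α ≡ β) = 1 ≡ 1 = 1
β ≡ α = 1/6 ≡ 1/6 = 1
(β ≡ α) ⊃ α = 1 ⊃ 1/6 = 1/6
(¬¬β ≡ (α ≡ β)) ⊃ ((β ≡ α) ⊃ α) = 1 ⊃ 1/6 = 1/6
No assignment yields a value below 1/6, so this is the minimum.

1/6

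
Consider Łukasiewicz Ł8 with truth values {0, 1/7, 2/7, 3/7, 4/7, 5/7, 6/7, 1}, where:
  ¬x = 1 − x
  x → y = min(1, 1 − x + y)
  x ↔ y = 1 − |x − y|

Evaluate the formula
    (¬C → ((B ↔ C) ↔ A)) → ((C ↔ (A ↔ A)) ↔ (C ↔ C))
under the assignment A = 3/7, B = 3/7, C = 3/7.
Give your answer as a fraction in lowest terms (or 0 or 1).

¬C = ¬3/7 = 4/7
B ↔ C = 3/7 ↔ 3/7 = 1
(B ↔ C) ↔ A = 1 ↔ 3/7 = 3/7
¬C → ((B ↔ C) ↔ A) = 4/7 → 3/7 = 6/7
A ↔ A = 3/7 ↔ 3/7 = 1
C ↔ (A ↔ A) = 3/7 ↔ 1 = 3/7
C ↔ C = 3/7 ↔ 3/7 = 1
(C ↔ (A ↔ A)) ↔ (C ↔ C) = 3/7 ↔ 1 = 3/7
(¬C → ((B ↔ C) ↔ A)) → ((C ↔ (A ↔ A)) ↔ (C ↔ C)) = 6/7 → 3/7 = 4/7

4/7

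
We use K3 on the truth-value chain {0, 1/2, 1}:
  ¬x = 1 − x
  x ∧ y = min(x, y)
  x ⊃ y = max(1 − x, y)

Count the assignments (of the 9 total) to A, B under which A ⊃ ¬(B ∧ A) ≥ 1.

5

A = 0, B = 0 ↦ 1  ≥
A = 0, B = 1/2 ↦ 1  ≥
A = 0, B = 1 ↦ 1  ≥
A = 1/2, B = 0 ↦ 1  ≥
A = 1/2, B = 1/2 ↦ 1/2  <
A = 1/2, B = 1 ↦ 1/2  <
A = 1, B = 0 ↦ 1  ≥
A = 1, B = 1/2 ↦ 1/2  <
A = 1, B = 1 ↦ 0  <
So 5 of the 9 assignments meet the threshold.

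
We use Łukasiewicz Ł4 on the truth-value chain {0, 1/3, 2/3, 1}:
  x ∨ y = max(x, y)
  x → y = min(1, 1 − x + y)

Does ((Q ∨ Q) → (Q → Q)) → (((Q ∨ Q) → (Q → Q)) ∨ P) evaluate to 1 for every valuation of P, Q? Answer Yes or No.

P = 0, Q = 0 ↦ 1
P = 0, Q = 1/3 ↦ 1
P = 0, Q = 2/3 ↦ 1
P = 0, Q = 1 ↦ 1
P = 1/3, Q = 0 ↦ 1
P = 1/3, Q = 1/3 ↦ 1
P = 1/3, Q = 2/3 ↦ 1
P = 1/3, Q = 1 ↦ 1
P = 2/3, Q = 0 ↦ 1
P = 2/3, Q = 1/3 ↦ 1
P = 2/3, Q = 2/3 ↦ 1
P = 2/3, Q = 1 ↦ 1
P = 1, Q = 0 ↦ 1
P = 1, Q = 1/3 ↦ 1
P = 1, Q = 2/3 ↦ 1
P = 1, Q = 1 ↦ 1
Every assignment gives a value ≥ 1.

Yes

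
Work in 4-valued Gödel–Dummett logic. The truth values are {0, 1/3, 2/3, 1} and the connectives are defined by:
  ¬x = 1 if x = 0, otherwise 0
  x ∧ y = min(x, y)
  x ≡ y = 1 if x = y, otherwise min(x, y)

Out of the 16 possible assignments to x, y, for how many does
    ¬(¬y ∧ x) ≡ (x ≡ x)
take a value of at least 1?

13

x = 0, y = 0 ↦ 1  ≥
x = 0, y = 1/3 ↦ 1  ≥
x = 0, y = 2/3 ↦ 1  ≥
x = 0, y = 1 ↦ 1  ≥
x = 1/3, y = 0 ↦ 0  <
x = 1/3, y = 1/3 ↦ 1  ≥
x = 1/3, y = 2/3 ↦ 1  ≥
x = 1/3, y = 1 ↦ 1  ≥
x = 2/3, y = 0 ↦ 0  <
x = 2/3, y = 1/3 ↦ 1  ≥
x = 2/3, y = 2/3 ↦ 1  ≥
x = 2/3, y = 1 ↦ 1  ≥
x = 1, y = 0 ↦ 0  <
x = 1, y = 1/3 ↦ 1  ≥
x = 1, y = 2/3 ↦ 1  ≥
x = 1, y = 1 ↦ 1  ≥
So 13 of the 16 assignments meet the threshold.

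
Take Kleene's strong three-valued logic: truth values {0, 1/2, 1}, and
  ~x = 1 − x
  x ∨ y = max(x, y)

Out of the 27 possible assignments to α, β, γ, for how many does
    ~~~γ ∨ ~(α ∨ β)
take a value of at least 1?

value 1: 11 assignments (counts)
value 1/2: 11 assignments
value 0: 5 assignments
So 11 of the 27 assignments meet the threshold.

11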